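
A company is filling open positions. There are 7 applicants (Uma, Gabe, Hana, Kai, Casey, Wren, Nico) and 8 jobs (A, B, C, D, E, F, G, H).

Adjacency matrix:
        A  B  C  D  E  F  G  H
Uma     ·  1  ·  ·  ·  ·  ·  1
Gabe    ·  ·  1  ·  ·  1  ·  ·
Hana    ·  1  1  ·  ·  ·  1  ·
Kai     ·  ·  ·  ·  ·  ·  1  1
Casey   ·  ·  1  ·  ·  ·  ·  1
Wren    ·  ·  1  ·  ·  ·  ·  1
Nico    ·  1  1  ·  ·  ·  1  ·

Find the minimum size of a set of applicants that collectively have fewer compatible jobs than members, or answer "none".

5

Take S = {Uma, Hana, Kai, Casey, Wren}. Its neighbourhood is {B, C, G, H}, so |N(S)| = 4 < |S| = 5.
Every subset of size less than 5 has at least as many neighbours as members, so 5 is the minimum.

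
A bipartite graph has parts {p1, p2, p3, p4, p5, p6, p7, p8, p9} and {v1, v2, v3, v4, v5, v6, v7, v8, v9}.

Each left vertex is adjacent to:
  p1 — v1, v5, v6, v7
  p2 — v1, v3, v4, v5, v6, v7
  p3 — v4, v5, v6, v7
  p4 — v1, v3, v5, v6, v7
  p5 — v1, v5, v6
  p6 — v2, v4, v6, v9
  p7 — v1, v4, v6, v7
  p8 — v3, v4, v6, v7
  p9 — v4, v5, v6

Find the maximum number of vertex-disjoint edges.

7

For example, pair p1-v5, p2-v4, p3-v7, p4-v3, p5-v1, p6-v2, p7-v6.
The set {p1, p2, p3, p4, p5, p7, p8, p9} has only 6 neighbours ({v1, v3, v4, v5, v6, v7}), so by Hall's theorem at most 7 of the 9 left vertices can be matched.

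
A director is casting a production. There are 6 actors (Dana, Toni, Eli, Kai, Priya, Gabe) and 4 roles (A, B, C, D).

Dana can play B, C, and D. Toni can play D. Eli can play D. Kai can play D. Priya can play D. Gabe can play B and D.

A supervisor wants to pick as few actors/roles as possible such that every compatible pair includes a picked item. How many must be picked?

{Dana, Gabe, D} is a vertex cover of size 3: every edge has an endpoint in this set.
No smaller cover exists because Dana–C, Toni–D, Gabe–B is a matching of size 3, and a cover must include an endpoint of each of these disjoint edges (König's theorem).

3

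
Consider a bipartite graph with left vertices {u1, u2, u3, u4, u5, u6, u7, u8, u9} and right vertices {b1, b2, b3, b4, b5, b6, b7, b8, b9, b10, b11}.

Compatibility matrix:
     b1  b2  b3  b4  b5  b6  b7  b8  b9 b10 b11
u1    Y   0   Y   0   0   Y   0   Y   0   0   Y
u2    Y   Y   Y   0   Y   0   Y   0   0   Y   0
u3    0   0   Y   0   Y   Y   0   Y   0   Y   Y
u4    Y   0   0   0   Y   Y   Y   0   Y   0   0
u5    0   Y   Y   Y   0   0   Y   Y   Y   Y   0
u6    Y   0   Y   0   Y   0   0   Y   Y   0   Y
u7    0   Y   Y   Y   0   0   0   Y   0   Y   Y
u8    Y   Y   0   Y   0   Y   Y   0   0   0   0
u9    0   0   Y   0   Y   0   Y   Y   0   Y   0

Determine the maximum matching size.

A valid assignment of size 9: u1→b3, u2→b2, u3→b8, u4→b6, u5→b4, u6→b5, u7→b11, u8→b1, u9→b7.
This saturates every left vertex, so 9 is the maximum.

9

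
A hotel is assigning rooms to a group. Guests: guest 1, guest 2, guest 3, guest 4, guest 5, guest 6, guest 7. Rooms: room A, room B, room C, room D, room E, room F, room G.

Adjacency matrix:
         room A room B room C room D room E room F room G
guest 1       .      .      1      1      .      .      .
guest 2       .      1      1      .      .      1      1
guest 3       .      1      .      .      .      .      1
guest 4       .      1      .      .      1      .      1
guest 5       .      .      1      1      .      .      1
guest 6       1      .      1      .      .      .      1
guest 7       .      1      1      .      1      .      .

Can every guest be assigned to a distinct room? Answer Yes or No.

Yes

A valid assignment of size 7: guest 1-room C, guest 2-room F, guest 3-room B, guest 4-room G, guest 5-room D, guest 6-room A, guest 7-room E.
Every guest is matched, so this is a perfect matching.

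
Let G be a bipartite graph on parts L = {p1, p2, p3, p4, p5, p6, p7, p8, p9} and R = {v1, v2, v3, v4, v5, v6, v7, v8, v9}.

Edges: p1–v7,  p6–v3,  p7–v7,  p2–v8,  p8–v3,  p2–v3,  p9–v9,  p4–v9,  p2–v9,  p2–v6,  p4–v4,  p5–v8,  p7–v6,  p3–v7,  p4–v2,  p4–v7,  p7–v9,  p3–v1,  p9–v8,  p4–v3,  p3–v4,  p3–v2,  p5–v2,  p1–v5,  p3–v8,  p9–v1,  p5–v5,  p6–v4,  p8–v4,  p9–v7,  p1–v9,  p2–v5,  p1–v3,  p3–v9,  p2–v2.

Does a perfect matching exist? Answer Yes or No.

Yes

A valid assignment of size 9: p1-v5, p2-v2, p3-v1, p4-v9, p5-v8, p6-v3, p7-v6, p8-v4, p9-v7.
Every left vertex is matched, so this is a perfect matching.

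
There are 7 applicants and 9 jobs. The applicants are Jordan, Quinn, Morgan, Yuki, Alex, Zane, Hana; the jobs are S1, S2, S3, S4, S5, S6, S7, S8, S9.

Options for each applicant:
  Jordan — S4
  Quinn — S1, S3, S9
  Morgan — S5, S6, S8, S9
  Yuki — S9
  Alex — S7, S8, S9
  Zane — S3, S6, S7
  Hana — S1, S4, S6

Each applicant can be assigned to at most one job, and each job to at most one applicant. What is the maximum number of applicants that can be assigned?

7

A valid assignment of size 7: Jordan–S4, Quinn–S1, Morgan–S8, Yuki–S9, Alex–S7, Zane–S3, Hana–S6.
All 7 applicants are matched, so no larger matching exists.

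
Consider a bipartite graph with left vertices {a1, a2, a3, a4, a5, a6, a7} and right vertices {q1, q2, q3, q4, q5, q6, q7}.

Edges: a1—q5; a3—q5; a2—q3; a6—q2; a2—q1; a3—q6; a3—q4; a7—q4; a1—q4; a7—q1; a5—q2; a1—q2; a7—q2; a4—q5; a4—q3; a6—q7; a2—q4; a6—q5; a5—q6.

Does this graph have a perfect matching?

Yes

For example, pair a1-q4, a2-q1, a3-q5, a4-q3, a5-q6, a6-q7, a7-q2.
Every left vertex is matched, so this is a perfect matching.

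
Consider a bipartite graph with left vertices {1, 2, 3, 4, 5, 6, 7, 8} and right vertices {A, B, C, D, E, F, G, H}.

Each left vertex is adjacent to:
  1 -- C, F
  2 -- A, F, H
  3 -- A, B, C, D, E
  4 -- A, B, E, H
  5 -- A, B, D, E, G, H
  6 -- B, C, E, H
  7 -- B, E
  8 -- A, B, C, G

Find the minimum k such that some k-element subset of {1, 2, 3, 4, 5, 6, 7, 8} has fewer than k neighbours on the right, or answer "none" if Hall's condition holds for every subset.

A matching saturating every left vertex exists, for instance 1→F, 2→H, 3→D, 4→A, 5→G, 6→C, 7→E, 8→B.
By Hall's marriage theorem, this means |N(S)| ≥ |S| for every subset S, so no violating subset exists.

none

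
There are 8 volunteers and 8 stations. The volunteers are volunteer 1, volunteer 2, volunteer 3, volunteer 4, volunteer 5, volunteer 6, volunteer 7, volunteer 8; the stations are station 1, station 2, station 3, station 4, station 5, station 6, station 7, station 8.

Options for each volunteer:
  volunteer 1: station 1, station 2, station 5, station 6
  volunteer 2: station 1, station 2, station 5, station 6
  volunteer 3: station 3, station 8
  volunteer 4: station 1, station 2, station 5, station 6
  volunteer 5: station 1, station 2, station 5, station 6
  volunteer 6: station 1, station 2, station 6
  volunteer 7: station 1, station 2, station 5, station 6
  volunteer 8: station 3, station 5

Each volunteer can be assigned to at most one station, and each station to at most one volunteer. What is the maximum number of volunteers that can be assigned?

For example, pair volunteer 1→station 6, volunteer 2→station 5, volunteer 3→station 8, volunteer 4→station 1, volunteer 5→station 2, volunteer 8→station 3.
The set {volunteer 1, volunteer 2, volunteer 4, volunteer 5, volunteer 6, volunteer 7} has only 4 neighbours ({station 1, station 2, station 5, station 6}), so by Hall's theorem at most 6 of the 8 volunteers can be matched.

6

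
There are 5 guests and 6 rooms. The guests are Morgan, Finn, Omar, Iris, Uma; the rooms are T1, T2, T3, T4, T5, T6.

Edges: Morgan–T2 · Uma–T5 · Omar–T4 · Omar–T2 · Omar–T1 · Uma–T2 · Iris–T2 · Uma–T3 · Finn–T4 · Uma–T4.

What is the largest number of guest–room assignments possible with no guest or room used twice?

4

A valid assignment of size 4: Morgan–T2, Finn–T4, Omar–T1, Uma–T5.
The set {Morgan, Iris} has only 1 neighbour ({T2}), so by Hall's theorem at most 4 of the 5 guests can be matched.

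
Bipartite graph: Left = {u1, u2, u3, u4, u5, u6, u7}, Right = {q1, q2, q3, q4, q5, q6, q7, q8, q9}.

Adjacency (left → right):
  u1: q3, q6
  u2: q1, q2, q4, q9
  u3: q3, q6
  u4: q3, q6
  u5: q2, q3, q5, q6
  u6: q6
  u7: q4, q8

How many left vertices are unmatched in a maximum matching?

2

A valid assignment of size 5: u1-q3, u2-q4, u3-q6, u5-q2, u7-q8.
The set {u1, u3, u4, u6} has only 2 neighbours ({q3, q6}), so by Hall's theorem at most 5 of the 7 left vertices can be matched.
That matches 5 of the 7, leaving 2 unmatched; no matching can do better.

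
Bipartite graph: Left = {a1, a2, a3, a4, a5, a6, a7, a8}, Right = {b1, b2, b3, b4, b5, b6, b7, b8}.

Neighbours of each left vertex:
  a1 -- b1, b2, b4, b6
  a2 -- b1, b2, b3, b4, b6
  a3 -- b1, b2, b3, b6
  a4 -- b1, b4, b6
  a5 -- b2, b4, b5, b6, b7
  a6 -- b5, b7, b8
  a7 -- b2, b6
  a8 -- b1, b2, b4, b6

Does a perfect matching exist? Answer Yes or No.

The set {a1, a2, a3, a4, a7, a8} has only 5 neighbours ({b1, b2, b3, b4, b6}), so by Hall's theorem at most 7 of the 8 left vertices can be matched.
Hence no matching covers every left vertex.

No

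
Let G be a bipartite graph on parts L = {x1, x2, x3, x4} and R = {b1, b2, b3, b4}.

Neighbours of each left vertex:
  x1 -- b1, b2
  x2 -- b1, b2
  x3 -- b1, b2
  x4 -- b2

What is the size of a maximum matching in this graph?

One maximum matching: x1–b1, x2–b2.
The set {x1, x2, x3, x4} has only 2 neighbours ({b1, b2}), so by Hall's theorem at most 2 of the 4 left vertices can be matched.

2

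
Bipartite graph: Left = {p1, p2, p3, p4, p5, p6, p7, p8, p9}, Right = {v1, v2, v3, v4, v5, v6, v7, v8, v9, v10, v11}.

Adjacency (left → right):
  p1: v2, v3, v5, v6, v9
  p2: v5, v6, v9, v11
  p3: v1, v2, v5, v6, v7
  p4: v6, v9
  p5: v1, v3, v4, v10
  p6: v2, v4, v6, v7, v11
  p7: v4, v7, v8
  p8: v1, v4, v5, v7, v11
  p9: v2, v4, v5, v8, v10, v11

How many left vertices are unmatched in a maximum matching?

0

A valid assignment of size 9: p1→v3, p2→v5, p3→v6, p4→v9, p5→v1, p6→v2, p7→v7, p8→v11, p9→v10.
This saturates every left vertex, so 9 is the maximum.
That matches 9 of the 9, leaving 0 unmatched; no matching can do better.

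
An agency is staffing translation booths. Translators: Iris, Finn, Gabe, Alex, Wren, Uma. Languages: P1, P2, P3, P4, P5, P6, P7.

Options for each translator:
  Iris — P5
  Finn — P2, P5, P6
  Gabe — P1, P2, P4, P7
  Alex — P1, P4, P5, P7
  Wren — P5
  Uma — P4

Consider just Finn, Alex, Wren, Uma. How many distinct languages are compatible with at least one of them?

The union of neighbours of {Finn, Alex, Wren, Uma} is {P1, P2, P4, P5, P6, P7}, which has 6 elements.
Since |N(S)| = 6 ≥ |S| = 4, Hall's condition holds for this subset.

6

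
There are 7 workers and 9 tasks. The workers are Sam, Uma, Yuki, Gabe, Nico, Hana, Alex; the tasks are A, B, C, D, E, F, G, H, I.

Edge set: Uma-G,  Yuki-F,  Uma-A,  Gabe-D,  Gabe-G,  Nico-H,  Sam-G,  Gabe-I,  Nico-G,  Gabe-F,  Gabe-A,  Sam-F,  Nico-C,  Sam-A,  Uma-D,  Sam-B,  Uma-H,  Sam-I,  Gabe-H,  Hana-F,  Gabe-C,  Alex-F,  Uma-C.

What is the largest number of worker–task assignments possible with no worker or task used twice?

5

For example, pair Sam–B, Uma–A, Yuki–F, Gabe–G, Nico–C.
The set {Yuki, Hana, Alex} has only 1 neighbour ({F}), so by Hall's theorem at most 5 of the 7 workers can be matched.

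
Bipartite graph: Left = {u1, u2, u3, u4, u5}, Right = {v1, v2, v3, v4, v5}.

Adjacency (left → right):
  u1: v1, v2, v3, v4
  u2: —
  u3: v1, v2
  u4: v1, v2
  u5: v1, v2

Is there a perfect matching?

No

The set {u2, u3, u4, u5} has only 2 neighbours ({v1, v2}), so by Hall's theorem at most 3 of the 5 left vertices can be matched.
Hence no matching covers every left vertex.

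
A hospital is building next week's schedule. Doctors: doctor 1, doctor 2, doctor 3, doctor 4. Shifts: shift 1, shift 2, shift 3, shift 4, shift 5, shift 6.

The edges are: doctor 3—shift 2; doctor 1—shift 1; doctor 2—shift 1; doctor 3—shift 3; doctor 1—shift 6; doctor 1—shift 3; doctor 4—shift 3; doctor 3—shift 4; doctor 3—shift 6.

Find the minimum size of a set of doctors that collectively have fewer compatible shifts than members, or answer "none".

A matching saturating every doctor exists, for instance doctor 1→shift 6, doctor 2→shift 1, doctor 3→shift 4, doctor 4→shift 3.
By Hall's marriage theorem, this means |N(S)| ≥ |S| for every subset S, so no violating subset exists.

none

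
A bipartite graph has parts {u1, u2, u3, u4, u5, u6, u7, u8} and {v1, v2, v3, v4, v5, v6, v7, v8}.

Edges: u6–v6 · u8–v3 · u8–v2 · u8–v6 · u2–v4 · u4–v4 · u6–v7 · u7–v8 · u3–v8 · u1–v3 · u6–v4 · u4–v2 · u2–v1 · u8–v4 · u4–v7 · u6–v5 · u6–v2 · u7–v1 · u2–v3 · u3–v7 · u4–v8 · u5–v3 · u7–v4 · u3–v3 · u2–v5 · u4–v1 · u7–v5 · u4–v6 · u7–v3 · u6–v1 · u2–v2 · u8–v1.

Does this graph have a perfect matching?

The set {u1, u5} has only 1 neighbour ({v3}), so by Hall's theorem at most 7 of the 8 left vertices can be matched.
Hence no matching covers every left vertex.

No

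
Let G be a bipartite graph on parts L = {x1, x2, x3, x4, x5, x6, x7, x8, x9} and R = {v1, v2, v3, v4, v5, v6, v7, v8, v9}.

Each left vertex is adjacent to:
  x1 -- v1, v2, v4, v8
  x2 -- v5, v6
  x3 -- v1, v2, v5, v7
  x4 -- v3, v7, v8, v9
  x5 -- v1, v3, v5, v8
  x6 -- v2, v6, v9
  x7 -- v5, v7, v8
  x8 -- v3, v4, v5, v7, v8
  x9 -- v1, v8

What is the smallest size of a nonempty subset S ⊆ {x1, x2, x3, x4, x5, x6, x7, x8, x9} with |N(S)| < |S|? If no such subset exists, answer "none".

A matching saturating every left vertex exists, for instance x1→v4, x2→v6, x3→v2, x4→v3, x5→v8, x6→v9, x7→v7, x8→v5, x9→v1.
By Hall's marriage theorem, this means |N(S)| ≥ |S| for every subset S, so no violating subset exists.

none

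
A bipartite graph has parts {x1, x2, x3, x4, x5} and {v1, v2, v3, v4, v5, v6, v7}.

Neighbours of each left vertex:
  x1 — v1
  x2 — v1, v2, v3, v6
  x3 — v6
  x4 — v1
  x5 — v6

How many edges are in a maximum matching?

One maximum matching: x1–v1, x2–v2, x3–v6.
The set {x1, x3, x4, x5} has only 2 neighbours ({v1, v6}), so by Hall's theorem at most 3 of the 5 left vertices can be matched.

3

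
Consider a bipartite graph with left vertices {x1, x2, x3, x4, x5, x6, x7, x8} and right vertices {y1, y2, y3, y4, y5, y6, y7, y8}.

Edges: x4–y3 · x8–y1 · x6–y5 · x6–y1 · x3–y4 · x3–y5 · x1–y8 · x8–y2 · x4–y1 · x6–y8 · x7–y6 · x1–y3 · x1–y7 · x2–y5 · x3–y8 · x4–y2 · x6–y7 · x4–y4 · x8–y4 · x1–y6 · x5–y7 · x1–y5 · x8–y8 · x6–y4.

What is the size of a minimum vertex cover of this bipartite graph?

8

{x1, x2, x3, x4, x5, x6, x7, x8} is a vertex cover of size 8: every edge has an endpoint in this set.
No smaller cover exists because x1–y3, x2–y5, x3–y8, x4–y2, x5–y7, x6–y4, x7–y6, x8–y1 is a matching of size 8, and a cover must include an endpoint of each of these disjoint edges (König's theorem).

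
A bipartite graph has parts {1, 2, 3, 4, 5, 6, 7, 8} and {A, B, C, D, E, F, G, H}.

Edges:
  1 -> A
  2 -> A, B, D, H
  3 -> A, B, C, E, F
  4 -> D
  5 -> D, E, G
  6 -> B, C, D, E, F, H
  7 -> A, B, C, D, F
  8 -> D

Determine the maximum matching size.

One maximum matching: 1-A, 2-H, 3-E, 4-D, 5-G, 6-F, 7-B.
The set {4, 8} has only 1 neighbour ({D}), so by Hall's theorem at most 7 of the 8 left vertices can be matched.

7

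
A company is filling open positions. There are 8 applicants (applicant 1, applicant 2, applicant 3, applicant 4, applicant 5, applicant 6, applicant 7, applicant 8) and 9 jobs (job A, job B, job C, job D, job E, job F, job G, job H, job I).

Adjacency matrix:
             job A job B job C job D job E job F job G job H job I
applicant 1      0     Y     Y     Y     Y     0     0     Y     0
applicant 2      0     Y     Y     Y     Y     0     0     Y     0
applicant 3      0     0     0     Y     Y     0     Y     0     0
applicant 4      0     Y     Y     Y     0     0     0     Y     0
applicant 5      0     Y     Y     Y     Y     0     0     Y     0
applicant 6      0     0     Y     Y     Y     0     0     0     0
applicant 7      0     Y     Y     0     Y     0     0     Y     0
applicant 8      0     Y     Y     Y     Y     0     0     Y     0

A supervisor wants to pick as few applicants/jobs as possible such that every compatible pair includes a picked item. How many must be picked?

6

{applicant 3, job B, job C, job D, job E, job H} is a vertex cover of size 6: every edge has an endpoint in this set.
No smaller cover exists because applicant 1–job B, applicant 2–job E, applicant 3–job G, applicant 4–job C, applicant 5–job H, applicant 6–job D is a matching of size 6, and a cover must include an endpoint of each of these disjoint edges (König's theorem).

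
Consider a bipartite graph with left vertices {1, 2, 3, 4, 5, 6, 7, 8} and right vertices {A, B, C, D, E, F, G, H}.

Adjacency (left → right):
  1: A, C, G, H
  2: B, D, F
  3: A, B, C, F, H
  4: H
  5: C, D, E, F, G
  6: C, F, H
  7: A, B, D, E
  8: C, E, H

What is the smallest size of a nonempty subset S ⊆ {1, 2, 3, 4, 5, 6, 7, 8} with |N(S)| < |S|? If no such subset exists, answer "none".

none

A matching saturating every left vertex exists, for instance 1→C, 2→B, 3→A, 4→H, 5→G, 6→F, 7→D, 8→E.
By Hall's marriage theorem, this means |N(S)| ≥ |S| for every subset S, so no violating subset exists.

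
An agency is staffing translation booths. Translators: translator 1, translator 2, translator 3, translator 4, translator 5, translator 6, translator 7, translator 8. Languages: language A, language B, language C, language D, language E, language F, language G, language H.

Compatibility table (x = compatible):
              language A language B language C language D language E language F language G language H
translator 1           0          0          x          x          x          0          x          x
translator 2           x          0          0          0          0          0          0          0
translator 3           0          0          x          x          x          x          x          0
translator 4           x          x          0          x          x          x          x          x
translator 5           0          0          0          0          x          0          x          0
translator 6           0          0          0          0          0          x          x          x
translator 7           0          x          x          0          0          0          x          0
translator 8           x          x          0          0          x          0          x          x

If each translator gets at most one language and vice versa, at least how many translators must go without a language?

For example, pair translator 1-language H, translator 2-language A, translator 3-language C, translator 4-language D, translator 5-language E, translator 6-language F, translator 7-language G, translator 8-language B.
All 8 translators are matched, so no larger matching exists.
That matches 8 of the 8, leaving 0 unmatched; no matching can do better.

0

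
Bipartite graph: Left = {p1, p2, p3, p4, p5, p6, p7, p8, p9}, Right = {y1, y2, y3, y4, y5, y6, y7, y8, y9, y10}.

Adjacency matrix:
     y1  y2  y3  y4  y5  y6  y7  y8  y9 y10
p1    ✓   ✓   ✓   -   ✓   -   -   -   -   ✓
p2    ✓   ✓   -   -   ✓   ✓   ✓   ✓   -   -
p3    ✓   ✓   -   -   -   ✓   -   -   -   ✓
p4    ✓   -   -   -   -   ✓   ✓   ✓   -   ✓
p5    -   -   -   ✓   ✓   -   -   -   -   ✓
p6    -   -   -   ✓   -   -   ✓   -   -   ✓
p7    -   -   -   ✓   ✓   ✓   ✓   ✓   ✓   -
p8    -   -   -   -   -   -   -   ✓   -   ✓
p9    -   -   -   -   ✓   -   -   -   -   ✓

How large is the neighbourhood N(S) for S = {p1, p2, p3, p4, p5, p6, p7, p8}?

10

The union of neighbours of {p1, p2, p3, p4, p5, p6, p7, p8} is {y1, y2, y3, y4, y5, y6, y7, y8, y9, y10}, which has 10 elements.
Since |N(S)| = 10 ≥ |S| = 8, Hall's condition holds for this subset.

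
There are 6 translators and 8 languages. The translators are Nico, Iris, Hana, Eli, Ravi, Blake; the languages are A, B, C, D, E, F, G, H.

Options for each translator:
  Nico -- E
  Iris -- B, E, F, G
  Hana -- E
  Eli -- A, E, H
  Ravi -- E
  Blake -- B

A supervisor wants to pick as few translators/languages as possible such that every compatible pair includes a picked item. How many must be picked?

A maximum matching has 4 edges (e.g. Nico–E, Iris–G, Eli–H, Blake–B).
By König's theorem the minimum vertex cover has the same size. One such cover is {Iris, Eli, Blake, E}.

4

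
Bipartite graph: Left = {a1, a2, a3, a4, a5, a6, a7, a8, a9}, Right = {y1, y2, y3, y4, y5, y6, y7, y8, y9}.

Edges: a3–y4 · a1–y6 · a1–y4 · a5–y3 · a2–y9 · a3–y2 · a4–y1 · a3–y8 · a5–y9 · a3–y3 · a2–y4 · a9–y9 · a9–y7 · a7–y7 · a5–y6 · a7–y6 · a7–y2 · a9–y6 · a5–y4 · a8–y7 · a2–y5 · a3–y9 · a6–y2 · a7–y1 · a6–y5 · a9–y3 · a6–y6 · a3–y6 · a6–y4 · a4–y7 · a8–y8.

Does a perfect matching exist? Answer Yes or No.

Yes

A valid assignment of size 9: a1→y4, a2→y5, a3→y6, a4→y1, a5→y9, a6→y2, a7→y7, a8→y8, a9→y3.
Every left vertex is matched, so this is a perfect matching.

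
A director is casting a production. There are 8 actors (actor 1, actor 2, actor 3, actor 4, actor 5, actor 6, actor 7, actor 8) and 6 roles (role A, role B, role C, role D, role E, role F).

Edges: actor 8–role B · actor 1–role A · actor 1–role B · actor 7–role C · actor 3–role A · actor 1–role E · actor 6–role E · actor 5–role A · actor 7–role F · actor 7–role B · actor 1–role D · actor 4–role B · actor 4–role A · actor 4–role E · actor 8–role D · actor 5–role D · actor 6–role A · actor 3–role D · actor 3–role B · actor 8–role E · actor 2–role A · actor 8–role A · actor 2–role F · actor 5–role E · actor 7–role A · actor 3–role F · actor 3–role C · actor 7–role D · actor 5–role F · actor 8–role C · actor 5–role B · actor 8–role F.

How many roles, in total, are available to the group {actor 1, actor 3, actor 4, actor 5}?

6

The union of neighbours of {actor 1, actor 3, actor 4, actor 5} is {role A, role B, role C, role D, role E, role F}, which has 6 elements.
Since |N(S)| = 6 ≥ |S| = 4, Hall's condition holds for this subset.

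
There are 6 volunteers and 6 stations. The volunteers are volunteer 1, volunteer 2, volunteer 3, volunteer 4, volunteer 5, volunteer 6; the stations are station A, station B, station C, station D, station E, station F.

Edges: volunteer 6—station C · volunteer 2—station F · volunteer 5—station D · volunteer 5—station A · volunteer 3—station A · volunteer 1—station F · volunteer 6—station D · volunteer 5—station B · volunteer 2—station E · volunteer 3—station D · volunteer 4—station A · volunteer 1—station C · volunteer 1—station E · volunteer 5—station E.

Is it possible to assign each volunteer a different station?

For example, pair volunteer 1→station F, volunteer 2→station E, volunteer 3→station D, volunteer 4→station A, volunteer 5→station B, volunteer 6→station C.
Every volunteer is matched, so this is a perfect matching.

Yes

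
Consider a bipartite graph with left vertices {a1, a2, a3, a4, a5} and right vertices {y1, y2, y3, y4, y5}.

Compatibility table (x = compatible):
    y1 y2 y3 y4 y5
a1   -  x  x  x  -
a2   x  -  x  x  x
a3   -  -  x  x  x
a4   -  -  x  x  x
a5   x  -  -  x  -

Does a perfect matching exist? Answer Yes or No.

Yes

For example, pair a1→y2, a2→y3, a3→y5, a4→y4, a5→y1.
Every left vertex is matched, so this is a perfect matching.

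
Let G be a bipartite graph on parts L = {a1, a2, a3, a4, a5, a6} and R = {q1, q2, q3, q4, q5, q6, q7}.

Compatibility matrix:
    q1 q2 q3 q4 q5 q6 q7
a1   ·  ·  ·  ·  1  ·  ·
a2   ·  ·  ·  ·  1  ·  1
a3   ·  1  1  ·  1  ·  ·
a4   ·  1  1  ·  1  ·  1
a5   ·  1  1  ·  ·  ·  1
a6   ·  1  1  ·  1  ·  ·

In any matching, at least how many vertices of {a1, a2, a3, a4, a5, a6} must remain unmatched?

2

One maximum matching: a1-q5, a2-q7, a3-q3, a4-q2.
The set {a1, a2, a3, a4, a5, a6} has only 4 neighbours ({q2, q3, q5, q7}), so by Hall's theorem at most 4 of the 6 left vertices can be matched.
That matches 4 of the 6, leaving 2 unmatched; no matching can do better.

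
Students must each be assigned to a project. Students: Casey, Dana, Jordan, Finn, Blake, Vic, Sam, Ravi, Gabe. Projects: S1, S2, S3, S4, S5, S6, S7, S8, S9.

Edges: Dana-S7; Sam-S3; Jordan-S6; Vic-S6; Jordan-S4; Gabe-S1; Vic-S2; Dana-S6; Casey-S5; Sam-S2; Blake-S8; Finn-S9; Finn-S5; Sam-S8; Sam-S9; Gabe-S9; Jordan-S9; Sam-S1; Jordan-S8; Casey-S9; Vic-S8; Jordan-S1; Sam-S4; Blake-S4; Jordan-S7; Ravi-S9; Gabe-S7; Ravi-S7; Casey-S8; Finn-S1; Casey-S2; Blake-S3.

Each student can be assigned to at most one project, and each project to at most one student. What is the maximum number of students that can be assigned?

For example, pair Casey-S2, Dana-S6, Jordan-S1, Finn-S5, Blake-S4, Vic-S8, Sam-S3, Ravi-S9, Gabe-S7.
All 9 students are matched, so no larger matching exists.

9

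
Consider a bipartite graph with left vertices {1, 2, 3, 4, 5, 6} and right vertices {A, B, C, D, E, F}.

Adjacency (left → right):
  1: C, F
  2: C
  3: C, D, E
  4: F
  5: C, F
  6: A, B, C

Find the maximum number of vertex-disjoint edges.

For example, pair 1-F, 2-C, 3-E, 6-B.
The set {1, 2, 4, 5} has only 2 neighbours ({C, F}), so by Hall's theorem at most 4 of the 6 left vertices can be matched.

4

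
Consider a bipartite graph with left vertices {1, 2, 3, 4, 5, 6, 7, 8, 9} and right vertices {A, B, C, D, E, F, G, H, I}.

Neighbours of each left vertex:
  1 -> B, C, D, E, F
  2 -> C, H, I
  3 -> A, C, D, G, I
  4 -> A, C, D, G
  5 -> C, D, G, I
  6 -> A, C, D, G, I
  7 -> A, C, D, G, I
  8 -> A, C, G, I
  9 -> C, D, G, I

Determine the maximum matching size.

One maximum matching: 1→E, 2→H, 3→D, 4→C, 5→I, 6→A, 7→G.
The set {3, 4, 5, 6, 7, 8, 9} has only 5 neighbours ({A, C, D, G, I}), so by Hall's theorem at most 7 of the 9 left vertices can be matched.

7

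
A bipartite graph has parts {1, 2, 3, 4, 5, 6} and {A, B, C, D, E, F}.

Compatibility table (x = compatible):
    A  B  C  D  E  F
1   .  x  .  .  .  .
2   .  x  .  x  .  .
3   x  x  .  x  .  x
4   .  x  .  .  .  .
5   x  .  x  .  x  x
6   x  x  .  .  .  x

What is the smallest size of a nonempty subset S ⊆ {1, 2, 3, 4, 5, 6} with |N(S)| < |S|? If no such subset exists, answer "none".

2

Take S = {1, 4}. Its neighbourhood is {B}, so |N(S)| = 1 < |S| = 2.
No single vertex violates Hall's condition since each has at least one neighbour, so 2 is the minimum.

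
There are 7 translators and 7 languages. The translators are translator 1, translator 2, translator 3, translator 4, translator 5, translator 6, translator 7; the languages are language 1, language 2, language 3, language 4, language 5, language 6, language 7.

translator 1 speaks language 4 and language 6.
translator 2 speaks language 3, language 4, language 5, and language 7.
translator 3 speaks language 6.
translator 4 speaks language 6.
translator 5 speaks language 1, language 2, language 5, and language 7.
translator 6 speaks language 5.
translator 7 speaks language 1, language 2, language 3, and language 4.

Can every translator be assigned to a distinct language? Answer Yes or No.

The set {translator 3, translator 4} has only 1 neighbour ({language 6}), so by Hall's theorem at most 6 of the 7 translators can be matched.
Hence no matching covers every translator.

No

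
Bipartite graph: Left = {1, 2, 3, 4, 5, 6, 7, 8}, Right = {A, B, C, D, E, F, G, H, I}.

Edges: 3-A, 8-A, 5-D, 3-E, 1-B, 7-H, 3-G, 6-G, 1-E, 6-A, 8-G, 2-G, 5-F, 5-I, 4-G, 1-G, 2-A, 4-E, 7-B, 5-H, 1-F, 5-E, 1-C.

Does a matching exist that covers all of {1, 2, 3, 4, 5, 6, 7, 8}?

No

The set {2, 3, 4, 6, 8} has only 3 neighbours ({A, E, G}), so by Hall's theorem at most 6 of the 8 left vertices can be matched.
Hence no matching covers every left vertex.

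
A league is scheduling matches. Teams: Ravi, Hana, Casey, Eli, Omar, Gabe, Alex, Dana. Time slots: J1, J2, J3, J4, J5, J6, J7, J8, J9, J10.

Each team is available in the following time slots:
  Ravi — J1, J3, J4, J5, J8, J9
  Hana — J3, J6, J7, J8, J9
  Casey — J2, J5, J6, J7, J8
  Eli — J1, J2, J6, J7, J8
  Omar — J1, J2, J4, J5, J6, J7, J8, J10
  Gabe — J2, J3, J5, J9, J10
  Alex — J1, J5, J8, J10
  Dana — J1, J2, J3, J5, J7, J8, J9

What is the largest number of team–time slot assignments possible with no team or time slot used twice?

A valid assignment of size 8: Ravi–J3, Hana–J7, Casey–J8, Eli–J1, Omar–J6, Gabe–J2, Alex–J10, Dana–J9.
This saturates every team, so 8 is the maximum.

8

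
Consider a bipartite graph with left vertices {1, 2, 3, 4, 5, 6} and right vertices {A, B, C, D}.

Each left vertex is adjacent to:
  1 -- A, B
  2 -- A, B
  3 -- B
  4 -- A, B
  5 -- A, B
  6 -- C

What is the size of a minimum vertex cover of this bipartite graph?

3

A maximum matching has 3 edges (e.g. 1–A, 2–B, 6–C).
By König's theorem the minimum vertex cover has the same size. One such cover is {6, A, B}.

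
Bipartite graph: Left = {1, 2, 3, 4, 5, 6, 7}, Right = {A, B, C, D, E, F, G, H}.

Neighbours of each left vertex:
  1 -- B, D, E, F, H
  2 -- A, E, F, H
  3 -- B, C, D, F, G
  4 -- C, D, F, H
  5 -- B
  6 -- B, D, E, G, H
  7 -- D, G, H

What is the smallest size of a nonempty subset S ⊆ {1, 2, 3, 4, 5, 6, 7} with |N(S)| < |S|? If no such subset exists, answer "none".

A matching saturating every left vertex exists, for instance 1→H, 2→F, 3→D, 4→C, 5→B, 6→E, 7→G.
By Hall's marriage theorem, this means |N(S)| ≥ |S| for every subset S, so no violating subset exists.

none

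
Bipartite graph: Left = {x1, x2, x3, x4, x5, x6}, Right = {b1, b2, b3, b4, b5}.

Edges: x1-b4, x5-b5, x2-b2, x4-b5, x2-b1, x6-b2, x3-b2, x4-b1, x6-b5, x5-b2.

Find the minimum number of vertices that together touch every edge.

4

The 4 edges x1–b4, x2–b1, x3–b2, x4–b5 form a matching, so any vertex cover needs at least 4 vertices (one per matched edge).
Conversely {x1, b1, b2, b5} meets every edge and has exactly 4 vertices, so 4 is optimal.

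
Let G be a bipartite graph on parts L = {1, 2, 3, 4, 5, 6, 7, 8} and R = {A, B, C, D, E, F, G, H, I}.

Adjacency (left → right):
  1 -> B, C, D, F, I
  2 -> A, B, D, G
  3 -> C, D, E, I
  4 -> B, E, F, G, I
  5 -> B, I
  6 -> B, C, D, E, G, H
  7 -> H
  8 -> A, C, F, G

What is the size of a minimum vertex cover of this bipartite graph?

The 8 edges 1–B, 2–G, 3–C, 4–E, 5–I, 6–D, 7–H, 8–F form a matching, so any vertex cover needs at least 8 vertices (one per matched edge).
Conversely {1, 2, 3, 4, 5, 6, 7, 8} meets every edge and has exactly 8 vertices, so 8 is optimal.

8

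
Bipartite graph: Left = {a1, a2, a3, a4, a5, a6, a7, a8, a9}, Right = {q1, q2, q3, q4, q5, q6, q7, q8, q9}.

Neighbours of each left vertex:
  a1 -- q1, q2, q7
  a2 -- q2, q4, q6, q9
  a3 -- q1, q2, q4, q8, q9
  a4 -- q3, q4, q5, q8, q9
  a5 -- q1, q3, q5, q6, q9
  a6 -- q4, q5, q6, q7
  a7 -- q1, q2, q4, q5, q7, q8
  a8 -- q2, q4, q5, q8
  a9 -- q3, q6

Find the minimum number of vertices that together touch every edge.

9

{a1, a2, a3, a4, a5, a6, a7, a8, a9} is a vertex cover of size 9: every edge has an endpoint in this set.
No smaller cover exists because a1–q1, a2–q2, a3–q8, a4–q9, a5–q3, a6–q7, a7–q4, a8–q5, a9–q6 is a matching of size 9, and a cover must include an endpoint of each of these disjoint edges (König's theorem).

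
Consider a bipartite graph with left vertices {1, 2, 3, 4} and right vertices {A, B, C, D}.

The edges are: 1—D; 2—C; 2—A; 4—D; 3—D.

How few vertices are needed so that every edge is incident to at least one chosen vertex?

2

The 2 edges 1–D, 2–C form a matching, so any vertex cover needs at least 2 vertices (one per matched edge).
Conversely {2, D} meets every edge and has exactly 2 vertices, so 2 is optimal.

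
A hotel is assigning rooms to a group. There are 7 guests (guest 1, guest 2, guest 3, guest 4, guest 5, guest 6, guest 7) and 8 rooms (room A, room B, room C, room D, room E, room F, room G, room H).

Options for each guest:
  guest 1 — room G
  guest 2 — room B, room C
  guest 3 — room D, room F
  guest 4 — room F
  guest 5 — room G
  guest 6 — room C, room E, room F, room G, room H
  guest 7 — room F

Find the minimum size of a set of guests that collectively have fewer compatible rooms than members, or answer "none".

Take S = {guest 1, guest 5}. Its neighbourhood is {room G}, so |N(S)| = 1 < |S| = 2.
No single vertex violates Hall's condition since each has at least one neighbour, so 2 is the minimum.

2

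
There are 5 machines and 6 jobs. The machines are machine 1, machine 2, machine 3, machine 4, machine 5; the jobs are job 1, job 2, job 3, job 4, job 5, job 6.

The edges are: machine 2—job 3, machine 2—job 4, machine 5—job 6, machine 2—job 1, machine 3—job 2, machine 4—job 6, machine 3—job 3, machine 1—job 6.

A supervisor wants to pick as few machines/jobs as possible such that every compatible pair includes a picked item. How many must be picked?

The 3 edges machine 1–job 6, machine 2–job 3, machine 3–job 2 form a matching, so any vertex cover needs at least 3 vertices (one per matched edge).
Conversely {machine 2, machine 3, job 6} meets every edge and has exactly 3 vertices, so 3 is optimal.

3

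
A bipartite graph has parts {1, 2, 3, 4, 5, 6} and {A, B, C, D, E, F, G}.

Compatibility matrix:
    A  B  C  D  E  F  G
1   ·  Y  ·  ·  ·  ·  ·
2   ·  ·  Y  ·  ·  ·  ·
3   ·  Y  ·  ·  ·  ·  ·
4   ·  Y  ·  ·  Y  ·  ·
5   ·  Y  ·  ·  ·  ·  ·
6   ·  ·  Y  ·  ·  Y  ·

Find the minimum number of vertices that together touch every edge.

A maximum matching has 4 edges (e.g. 1–B, 2–C, 4–E, 6–F).
By König's theorem the minimum vertex cover has the same size. One such cover is {2, 4, 6, B}.

4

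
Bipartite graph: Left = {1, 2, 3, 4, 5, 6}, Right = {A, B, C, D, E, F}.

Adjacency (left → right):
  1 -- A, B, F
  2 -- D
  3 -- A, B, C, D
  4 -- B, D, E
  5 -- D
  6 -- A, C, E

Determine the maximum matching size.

5

For example, pair 1–F, 2–D, 3–C, 4–B, 6–E.
The set {2, 5} has only 1 neighbour ({D}), so by Hall's theorem at most 5 of the 6 left vertices can be matched.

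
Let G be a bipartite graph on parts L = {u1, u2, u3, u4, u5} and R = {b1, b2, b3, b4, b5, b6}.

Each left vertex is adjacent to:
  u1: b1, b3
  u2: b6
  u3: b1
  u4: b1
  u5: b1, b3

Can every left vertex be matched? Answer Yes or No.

No

The set {u1, u3, u4, u5} has only 2 neighbours ({b1, b3}), so by Hall's theorem at most 3 of the 5 left vertices can be matched.
Hence no matching covers every left vertex.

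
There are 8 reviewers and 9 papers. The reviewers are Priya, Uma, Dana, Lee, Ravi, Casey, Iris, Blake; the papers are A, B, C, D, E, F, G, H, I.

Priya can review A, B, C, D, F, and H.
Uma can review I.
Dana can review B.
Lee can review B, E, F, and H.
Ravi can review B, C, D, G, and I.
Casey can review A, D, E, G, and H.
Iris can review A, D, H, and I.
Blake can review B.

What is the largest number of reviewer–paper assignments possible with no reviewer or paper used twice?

A valid assignment of size 7: Priya-H, Uma-I, Dana-B, Lee-E, Ravi-G, Casey-A, Iris-D.
The set {Dana, Blake} has only 1 neighbour ({B}), so by Hall's theorem at most 7 of the 8 reviewers can be matched.

7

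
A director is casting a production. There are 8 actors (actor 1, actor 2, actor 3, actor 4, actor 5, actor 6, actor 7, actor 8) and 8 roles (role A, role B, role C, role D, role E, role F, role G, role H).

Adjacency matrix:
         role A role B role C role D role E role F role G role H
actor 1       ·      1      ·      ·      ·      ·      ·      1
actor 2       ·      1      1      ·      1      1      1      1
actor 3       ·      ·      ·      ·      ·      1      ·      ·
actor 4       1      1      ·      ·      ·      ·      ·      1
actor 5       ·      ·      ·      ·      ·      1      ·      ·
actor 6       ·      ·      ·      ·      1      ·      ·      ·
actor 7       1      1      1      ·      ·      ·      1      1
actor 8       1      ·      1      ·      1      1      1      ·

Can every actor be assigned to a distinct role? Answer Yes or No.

The set {actor 3, actor 5} has only 1 neighbour ({role F}), so by Hall's theorem at most 7 of the 8 actors can be matched.
Hence no matching covers every actor.

No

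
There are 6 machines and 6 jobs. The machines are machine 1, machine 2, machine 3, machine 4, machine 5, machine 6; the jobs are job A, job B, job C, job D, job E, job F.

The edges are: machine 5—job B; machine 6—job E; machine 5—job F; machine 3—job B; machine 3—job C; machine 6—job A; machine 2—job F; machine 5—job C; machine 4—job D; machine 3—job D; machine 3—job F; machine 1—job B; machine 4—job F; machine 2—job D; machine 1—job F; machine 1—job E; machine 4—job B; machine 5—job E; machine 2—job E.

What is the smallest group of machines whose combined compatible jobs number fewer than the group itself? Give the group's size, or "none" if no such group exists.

none

A matching saturating every machine exists, for instance machine 1→job B, machine 2→job E, machine 3→job C, machine 4→job D, machine 5→job F, machine 6→job A.
By Hall's marriage theorem, this means |N(S)| ≥ |S| for every subset S, so no violating subset exists.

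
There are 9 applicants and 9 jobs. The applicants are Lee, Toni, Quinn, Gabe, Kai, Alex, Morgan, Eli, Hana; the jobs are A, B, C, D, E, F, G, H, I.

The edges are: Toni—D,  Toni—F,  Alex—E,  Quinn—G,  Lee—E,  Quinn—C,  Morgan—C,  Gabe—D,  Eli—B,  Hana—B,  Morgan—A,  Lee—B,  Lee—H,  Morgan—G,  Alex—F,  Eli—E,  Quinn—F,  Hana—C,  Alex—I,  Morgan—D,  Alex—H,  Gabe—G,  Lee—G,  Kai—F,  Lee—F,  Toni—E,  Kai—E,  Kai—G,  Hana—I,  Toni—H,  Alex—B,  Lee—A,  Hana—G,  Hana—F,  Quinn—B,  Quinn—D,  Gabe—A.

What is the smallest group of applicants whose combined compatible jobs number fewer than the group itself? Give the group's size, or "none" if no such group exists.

none

A matching saturating every applicant exists, for instance Lee→A, Toni→H, Quinn→F, Gabe→D, Kai→E, Alex→I, Morgan→C, Eli→B, Hana→G.
By Hall's marriage theorem, this means |N(S)| ≥ |S| for every subset S, so no violating subset exists.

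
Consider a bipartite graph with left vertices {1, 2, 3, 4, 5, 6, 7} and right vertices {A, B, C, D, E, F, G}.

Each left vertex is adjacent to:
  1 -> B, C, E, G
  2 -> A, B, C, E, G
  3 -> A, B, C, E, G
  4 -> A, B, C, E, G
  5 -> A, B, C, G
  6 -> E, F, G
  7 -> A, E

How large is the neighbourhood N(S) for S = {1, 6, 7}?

The union of neighbours of {1, 6, 7} is {A, B, C, E, F, G}, which has 6 elements.
Since |N(S)| = 6 ≥ |S| = 3, Hall's condition holds for this subset.

6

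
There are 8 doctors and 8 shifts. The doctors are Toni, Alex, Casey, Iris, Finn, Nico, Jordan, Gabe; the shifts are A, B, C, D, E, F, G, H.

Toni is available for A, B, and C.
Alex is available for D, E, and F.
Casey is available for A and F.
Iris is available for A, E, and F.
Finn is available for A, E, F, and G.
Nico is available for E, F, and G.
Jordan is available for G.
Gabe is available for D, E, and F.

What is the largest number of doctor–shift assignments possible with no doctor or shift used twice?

6

One maximum matching: Toni→B, Alex→D, Casey→A, Iris→F, Finn→G, Nico→E.
The set {Alex, Casey, Iris, Finn, Nico, Jordan, Gabe} has only 5 neighbours ({A, D, E, F, G}), so by Hall's theorem at most 6 of the 8 doctors can be matched.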